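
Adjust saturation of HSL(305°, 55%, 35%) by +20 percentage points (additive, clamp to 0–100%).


Original S = 55%
Adjustment = +20 percentage points
New S = 55 + (20) = 75
Clamp to [0, 100] → 75
= HSL(305°, 75%, 35%)


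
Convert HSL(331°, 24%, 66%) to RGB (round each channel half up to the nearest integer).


H=331°, S=0.24, L=0.66
C = (1-|2L-1|)×S = (1-|0.32|)×0.24 = 0.1632
H' = H/60 = 331/60 ≈ 5.5167; X = C×(1-|H' mod 2 - 1|) = 0.07888
m = L - C/2 = 0.66 - 0.0816 = 0.5784
Sector ⌊H'⌋ = 5 → (R',G',B') = (0.1632, 0.0, 0.07888)
RGB = ((R'+m)×255, (G'+m)×255, (B'+m)×255) = (189.108, 147.492, 167.6064)
Round half up → RGB(189, 147, 168)


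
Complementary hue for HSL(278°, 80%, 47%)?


Complement = opposite side of color wheel = hue + 180°
H' = (278 + 180) mod 360 = 98°
S and L unchanged.
= HSL(98°, 80%, 47%)


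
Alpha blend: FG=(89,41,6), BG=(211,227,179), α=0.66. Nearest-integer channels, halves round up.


C = α×F + (1-α)×B, with 1-α = 0.34
R: 0.66×89 + 0.34×211 = 58.74 + 71.74 = 130.48 → 130
G: 0.66×41 + 0.34×227 = 27.06 + 77.18 = 104.24 → 104
B: 0.66×6 + 0.34×179 = 3.96 + 60.86 = 64.82 → 65
= RGB(130, 104, 65)


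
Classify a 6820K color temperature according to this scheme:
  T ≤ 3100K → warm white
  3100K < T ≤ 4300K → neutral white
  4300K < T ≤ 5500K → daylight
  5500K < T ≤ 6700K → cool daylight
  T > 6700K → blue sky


Temperature: 6820K
6820K > 6700K → blue sky
Classification: blue sky


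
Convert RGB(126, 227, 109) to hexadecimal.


R = 126 → 7E (hex)
G = 227 → E3 (hex)
B = 109 → 6D (hex)
Hex = #7EE36D


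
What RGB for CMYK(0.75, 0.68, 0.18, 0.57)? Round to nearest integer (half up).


R = 255 × (1-C) × (1-K) = 255 × 0.25 × 0.43 = 27.4125 → 27
G = 255 × (1-M) × (1-K) = 255 × 0.32 × 0.43 = 35.088 → 35
B = 255 × (1-Y) × (1-K) = 255 × 0.82 × 0.43 = 89.913 → 90
= RGB(27, 35, 90)


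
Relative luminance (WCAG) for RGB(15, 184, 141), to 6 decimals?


Linearize each channel (sRGB transfer function): c = v/255; c_lin = c/12.92 if c ≤ 0.04045, else ((c+0.055)/1.055)^2.4
  R: 15/255 ≈ 0.058824 > 0.04045 → ((0.058824+0.055)/1.055)^2.4 ≈ 0.004777
  G: 184/255 ≈ 0.721569 > 0.04045 → ((0.721569+0.055)/1.055)^2.4 ≈ 0.479320
  B: 141/255 ≈ 0.552941 > 0.04045 → ((0.552941+0.055)/1.055)^2.4 ≈ 0.266356
R_lin = 0.004777, G_lin = 0.479320, B_lin = 0.266356
L = 0.2126×R + 0.7152×G + 0.0722×B
L = 0.2126×0.004777 + 0.7152×0.479320 + 0.0722×0.266356
L ≈ 0.363056


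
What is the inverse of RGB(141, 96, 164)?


Invert: (255-R, 255-G, 255-B)
R: 255-141 = 114
G: 255-96 = 159
B: 255-164 = 91
= RGB(114, 159, 91)


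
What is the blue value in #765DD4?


Color: #765DD4
R = 76 = 118
G = 5D = 93
B = D4 = 212
Blue = 212


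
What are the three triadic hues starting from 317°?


Triadic: equally spaced at 120° intervals
H1 = 317°
H2 = (317 + 120) mod 360 = 77°
H3 = (317 + 240) mod 360 = 197°
Triadic = 317°, 77°, 197°


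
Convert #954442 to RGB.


95 → 149 (R)
44 → 68 (G)
42 → 66 (B)
= RGB(149, 68, 66)


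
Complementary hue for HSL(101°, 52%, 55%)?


Complement = opposite side of color wheel = hue + 180°
H' = (101 + 180) mod 360 = 281°
S and L unchanged.
= HSL(281°, 52%, 55%)


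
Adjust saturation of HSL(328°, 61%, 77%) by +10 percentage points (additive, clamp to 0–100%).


Original S = 61%
Adjustment = +10 percentage points
New S = 61 + (10) = 71
Clamp to [0, 100] → 71
= HSL(328°, 71%, 77%)


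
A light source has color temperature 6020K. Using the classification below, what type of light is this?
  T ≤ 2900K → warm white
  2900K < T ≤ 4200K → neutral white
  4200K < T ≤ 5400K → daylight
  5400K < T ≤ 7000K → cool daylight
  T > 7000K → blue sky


Temperature: 6020K
5400K < 6020K ≤ 7000K → cool daylight
Classification: cool daylight


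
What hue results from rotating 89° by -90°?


New hue = (H + rotation) mod 360
New hue = (89 -90) mod 360
= -1 mod 360
= 359°


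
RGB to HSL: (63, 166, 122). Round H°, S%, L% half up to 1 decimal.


Normalize: R'=63/255≈0.2471, G'=166/255≈0.6510, B'=122/255≈0.4784
Max=166/255, Min=63/255, Δ=Max-Min=103/255
L = (Max+Min)/2 = (166+63)/510 = 229/510 = 0.44901… → L = 44.9%
L ≤ 0.5 → S = Δ/(Max+Min) = 103/(166+63) = 103/229 = 0.44978… → S = 45.0%
(the 1/255 factors cancel in S and H, so raw channel differences can be used)
Max is G' → H = 60 × ((B-R)/Δ + 2) = 60 × ((122-63)/103 + 2)
  59/103 + 2 = 0.5728… + 2 = 2.5728…
  H = 60 × 2.5728… = 154.368…° → H = 154.4°
= HSL(154.4°, 45.0%, 44.9%)


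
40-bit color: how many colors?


Colors = 2^bits = 2^40
= 1,099,511,627,776 colors


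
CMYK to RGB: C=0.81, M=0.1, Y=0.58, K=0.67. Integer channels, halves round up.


R = 255 × (1-C) × (1-K) = 255 × 0.19 × 0.33 = 15.9885 → 16
G = 255 × (1-M) × (1-K) = 255 × 0.90 × 0.33 = 75.735 → 76
B = 255 × (1-Y) × (1-K) = 255 × 0.42 × 0.33 = 35.343 → 35
= RGB(16, 76, 35)


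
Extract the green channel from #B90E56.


Color: #B90E56
R = B9 = 185
G = 0E = 14
B = 56 = 86
Green = 14


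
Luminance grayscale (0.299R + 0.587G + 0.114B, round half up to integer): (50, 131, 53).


Gray = 0.299×R + 0.587×G + 0.114×B
Gray = 0.299×50 + 0.587×131 + 0.114×53
Gray = 14.950 + 76.897 + 6.042
Gray = 97.889 → round half up → 98
Gray = 98


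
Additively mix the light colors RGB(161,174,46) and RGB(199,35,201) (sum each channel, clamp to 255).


Additive: each channel = min(255, C₁+C₂)
R: 161+199 = 360 → 255
G: 174+35 = 209 → 209
B: 46+201 = 247 → 247
= RGB(255, 209, 247)


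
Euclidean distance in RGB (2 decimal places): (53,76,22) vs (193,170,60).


d = √[(R₁-R₂)² + (G₁-G₂)² + (B₁-B₂)²]
d = √[(53-193)² + (76-170)² + (22-60)²]
d = √[19600 + 8836 + 1444]
d = √29880
d ≈ 172.86


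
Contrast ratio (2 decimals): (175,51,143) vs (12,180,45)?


Linearize each sRGB channel c=v/255: c/12.92 if c ≤ 0.04045 else ((c+0.055)/1.055)^2.4
L = 0.2126×R_lin + 0.7152×G_lin + 0.0722×B_lin
Color 1 (175,51,143):
  R=175: 175/255≈0.6863 > 0.04045 → ((0.6863+0.055)/1.055)^2.4 ≈ 0.42869
  G=51: 51/255≈0.2000 > 0.04045 → ((0.2000+0.055)/1.055)^2.4 ≈ 0.03310
  B=143: 143/255≈0.5608 > 0.04045 → ((0.5608+0.055)/1.055)^2.4 ≈ 0.27468
  L1 = 0.2126×0.42869 + 0.7152×0.03310 + 0.0722×0.27468 ≈ 0.13465
Color 2 (12,180,45):
  R=12: 12/255≈0.0471 > 0.04045 → ((0.0471+0.055)/1.055)^2.4 ≈ 0.00368
  G=180: 180/255≈0.7059 > 0.04045 → ((0.7059+0.055)/1.055)^2.4 ≈ 0.45641
  B=45: 45/255≈0.1765 > 0.04045 → ((0.1765+0.055)/1.055)^2.4 ≈ 0.02624
  L2 = 0.2126×0.00368 + 0.7152×0.45641 + 0.0722×0.02624 ≈ 0.32910
Lighter = 0.32910, Darker = 0.13465
Ratio = (L_lighter + 0.05) / (L_darker + 0.05)
Ratio = (0.32910 + 0.05) / (0.13465 + 0.05) = 0.37910 / 0.18465 ≈ 2.0531
Ratio ≈ 2.05:1


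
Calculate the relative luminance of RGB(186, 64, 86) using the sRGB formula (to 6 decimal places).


Linearize each channel (sRGB transfer function): c = v/255; c_lin = c/12.92 if c ≤ 0.04045, else ((c+0.055)/1.055)^2.4
  R: 186/255 ≈ 0.729412 > 0.04045 → ((0.729412+0.055)/1.055)^2.4 ≈ 0.491021
  G: 64/255 ≈ 0.250980 > 0.04045 → ((0.250980+0.055)/1.055)^2.4 ≈ 0.051269
  B: 86/255 ≈ 0.337255 > 0.04045 → ((0.337255+0.055)/1.055)^2.4 ≈ 0.093059
R_lin = 0.491021, G_lin = 0.051269, B_lin = 0.093059
L = 0.2126×R + 0.7152×G + 0.0722×B
L = 0.2126×0.491021 + 0.7152×0.051269 + 0.0722×0.093059
L ≈ 0.147778


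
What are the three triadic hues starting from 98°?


Triadic: equally spaced at 120° intervals
H1 = 98°
H2 = (98 + 120) mod 360 = 218°
H3 = (98 + 240) mod 360 = 338°
Triadic = 98°, 218°, 338°


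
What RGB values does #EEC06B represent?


EE → 238 (R)
C0 → 192 (G)
6B → 107 (B)
= RGB(238, 192, 107)


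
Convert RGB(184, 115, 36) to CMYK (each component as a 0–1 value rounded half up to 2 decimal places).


R'=184/255≈0.7216, G'=115/255≈0.4510, B'=36/255≈0.1412
K = 1 - max(R',G',B') = 1 - 184/255 = 71/255 = 0.27843… → 0.28
(1-R'-K)/(1-K) simplifies to (max-R)/max with max = 184:
C = (184-184)/184 = 0/184 = 0 → 0.00
M = (184-115)/184 = 69/184 = 0.375 → 0.38
Y = (184-36)/184 = 148/184 = 0.80434… → 0.80
= CMYK(0.00, 0.38, 0.80, 0.28)


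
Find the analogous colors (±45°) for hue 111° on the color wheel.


Base hue: 111°
Left analog: (111 - 45) mod 360 = 66°
Right analog: (111 + 45) mod 360 = 156°
Analogous hues = 66° and 156°


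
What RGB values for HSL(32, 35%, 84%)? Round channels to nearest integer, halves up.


H=32°, S=0.35, L=0.84
C = (1-|2L-1|)×S = (1-|0.68|)×0.35 = 0.112
H' = H/60 = 32/60 ≈ 0.5333; X = C×(1-|H' mod 2 - 1|) ≈ 0.0597
m = L - C/2 = 0.84 - 0.056 = 0.784
Sector ⌊H'⌋ = 0 → (R',G',B') = (0.112, ≈0.0597, 0.0)
RGB = ((R'+m)×255, (G'+m)×255, (B'+m)×255) = (228.48, 215.152, 199.92)
Round half up → RGB(228, 215, 200)


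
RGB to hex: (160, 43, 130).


R = 160 → A0 (hex)
G = 43 → 2B (hex)
B = 130 → 82 (hex)
Hex = #A02B82


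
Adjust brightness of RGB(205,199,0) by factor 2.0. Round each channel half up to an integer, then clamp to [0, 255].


Multiply each channel by 2.0, round half up, clamp to [0, 255]
R: 205×2.0 = 410 → clamp → 255
G: 199×2.0 = 398 → clamp → 255
B: 0×2.0 = 0
= RGB(255, 255, 0)


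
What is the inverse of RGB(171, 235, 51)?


Invert: (255-R, 255-G, 255-B)
R: 255-171 = 84
G: 255-235 = 20
B: 255-51 = 204
= RGB(84, 20, 204)


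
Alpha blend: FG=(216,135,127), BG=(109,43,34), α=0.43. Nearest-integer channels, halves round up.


C = α×F + (1-α)×B, with 1-α = 0.57
R: 0.43×216 + 0.57×109 = 92.88 + 62.13 = 155.01 → 155
G: 0.43×135 + 0.57×43 = 58.05 + 24.51 = 82.56 → 83
B: 0.43×127 + 0.57×34 = 54.61 + 19.38 = 73.99 → 74
= RGB(155, 83, 74)


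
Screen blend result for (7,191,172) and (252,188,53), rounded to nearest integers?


Screen: C = 255 - (255-A)×(255-B)/255, rounded to nearest integer
R: 255 - (255-7)×(255-252)/255 = 255 - 744/255 ≈ 255 - 2.918 = 252.082 → 252
G: 255 - (255-191)×(255-188)/255 = 255 - 4288/255 ≈ 255 - 16.816 = 238.184 → 238
B: 255 - (255-172)×(255-53)/255 = 255 - 16766/255 ≈ 255 - 65.749 = 189.251 → 189
= RGB(252, 238, 189)


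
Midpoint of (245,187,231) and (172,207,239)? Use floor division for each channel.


Midpoint: each channel = ⌊(C₁+C₂)/2⌋
R: ⌊(245+172)/2⌋ = 208
G: ⌊(187+207)/2⌋ = 197
B: ⌊(231+239)/2⌋ = 235
= RGB(208, 197, 235)


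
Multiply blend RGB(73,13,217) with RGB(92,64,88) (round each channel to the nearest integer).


Multiply: C = A×B/255, rounded to nearest integer
R: 73×92/255 = 6716/255 ≈ 26.337 → 26
G: 13×64/255 = 832/255 ≈ 3.263 → 3
B: 217×88/255 = 19096/255 ≈ 74.886 → 75
= RGB(26, 3, 75)


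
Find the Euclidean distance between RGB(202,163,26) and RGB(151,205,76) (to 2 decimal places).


d = √[(R₁-R₂)² + (G₁-G₂)² + (B₁-B₂)²]
d = √[(202-151)² + (163-205)² + (26-76)²]
d = √[2601 + 1764 + 2500]
d = √6865
d ≈ 82.86


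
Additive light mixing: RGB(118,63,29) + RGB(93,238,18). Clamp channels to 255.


Additive: each channel = min(255, C₁+C₂)
R: 118+93 = 211 → 211
G: 63+238 = 301 → 255
B: 29+18 = 47 → 47
= RGB(211, 255, 47)


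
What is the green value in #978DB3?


Color: #978DB3
R = 97 = 151
G = 8D = 141
B = B3 = 179
Green = 141


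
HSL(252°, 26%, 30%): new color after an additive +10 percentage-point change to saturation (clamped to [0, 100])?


Original S = 26%
Adjustment = +10 percentage points
New S = 26 + (10) = 36
Clamp to [0, 100] → 36
= HSL(252°, 36%, 30%)


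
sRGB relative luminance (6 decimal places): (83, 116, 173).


Linearize each channel (sRGB transfer function): c = v/255; c_lin = c/12.92 if c ≤ 0.04045, else ((c+0.055)/1.055)^2.4
  R: 83/255 ≈ 0.325490 > 0.04045 → ((0.325490+0.055)/1.055)^2.4 ≈ 0.086500
  G: 116/255 ≈ 0.454902 > 0.04045 → ((0.454902+0.055)/1.055)^2.4 ≈ 0.174647
  B: 173/255 ≈ 0.678431 > 0.04045 → ((0.678431+0.055)/1.055)^2.4 ≈ 0.417885
R_lin = 0.086500, G_lin = 0.174647, B_lin = 0.417885
L = 0.2126×R + 0.7152×G + 0.0722×B
L = 0.2126×0.086500 + 0.7152×0.174647 + 0.0722×0.417885
L ≈ 0.173469


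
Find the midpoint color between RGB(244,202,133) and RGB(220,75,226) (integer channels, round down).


Midpoint: each channel = ⌊(C₁+C₂)/2⌋
R: ⌊(244+220)/2⌋ = 232
G: ⌊(202+75)/2⌋ = 138
B: ⌊(133+226)/2⌋ = 179
= RGB(232, 138, 179)


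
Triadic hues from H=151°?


Triadic: equally spaced at 120° intervals
H1 = 151°
H2 = (151 + 120) mod 360 = 271°
H3 = (151 + 240) mod 360 = 31°
Triadic = 151°, 271°, 31°


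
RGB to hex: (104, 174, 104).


R = 104 → 68 (hex)
G = 174 → AE (hex)
B = 104 → 68 (hex)
Hex = #68AE68


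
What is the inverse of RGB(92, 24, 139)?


Invert: (255-R, 255-G, 255-B)
R: 255-92 = 163
G: 255-24 = 231
B: 255-139 = 116
= RGB(163, 231, 116)


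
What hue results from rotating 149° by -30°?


New hue = (H + rotation) mod 360
New hue = (149 -30) mod 360
= 119 mod 360
= 119°


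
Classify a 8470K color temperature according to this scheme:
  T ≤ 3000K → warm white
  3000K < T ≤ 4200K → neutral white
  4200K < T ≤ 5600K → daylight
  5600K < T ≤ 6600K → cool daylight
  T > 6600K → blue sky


Temperature: 8470K
8470K > 6600K → blue sky
Classification: blue sky


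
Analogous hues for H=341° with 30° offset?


Base hue: 341°
Left analog: (341 - 30) mod 360 = 311°
Right analog: (341 + 30) mod 360 = 11°
Analogous hues = 311° and 11°


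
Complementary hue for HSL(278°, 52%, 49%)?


Complement = opposite side of color wheel = hue + 180°
H' = (278 + 180) mod 360 = 98°
S and L unchanged.
= HSL(98°, 52%, 49%)


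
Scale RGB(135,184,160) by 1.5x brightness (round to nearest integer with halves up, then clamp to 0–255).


Multiply each channel by 1.5, round half up, clamp to [0, 255]
R: 135×1.5 = 202.5 → round → 203
G: 184×1.5 = 276 → clamp → 255
B: 160×1.5 = 240
= RGB(203, 255, 240)


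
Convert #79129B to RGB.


79 → 121 (R)
12 → 18 (G)
9B → 155 (B)
= RGB(121, 18, 155)


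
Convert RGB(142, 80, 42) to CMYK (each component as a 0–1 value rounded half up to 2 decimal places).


R'=142/255≈0.5569, G'=80/255≈0.3137, B'=42/255≈0.1647
K = 1 - max(R',G',B') = 1 - 142/255 = 113/255 = 0.44313… → 0.44
(1-R'-K)/(1-K) simplifies to (max-R)/max with max = 142:
C = (142-142)/142 = 0/142 = 0 → 0.00
M = (142-80)/142 = 62/142 = 0.43661… → 0.44
Y = (142-42)/142 = 100/142 = 0.70422… → 0.70
= CMYK(0.00, 0.44, 0.70, 0.44)


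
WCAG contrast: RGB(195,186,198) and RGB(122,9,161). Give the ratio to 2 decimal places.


Linearize each sRGB channel c=v/255: c/12.92 if c ≤ 0.04045 else ((c+0.055)/1.055)^2.4
L = 0.2126×R_lin + 0.7152×G_lin + 0.0722×B_lin
Color 1 (195,186,198):
  R=195: 195/255≈0.7647 > 0.04045 → ((0.7647+0.055)/1.055)^2.4 ≈ 0.54572
  G=186: 186/255≈0.7294 > 0.04045 → ((0.7294+0.055)/1.055)^2.4 ≈ 0.49102
  B=198: 198/255≈0.7765 > 0.04045 → ((0.7765+0.055)/1.055)^2.4 ≈ 0.56471
  L1 = 0.2126×0.54572 + 0.7152×0.49102 + 0.0722×0.56471 ≈ 0.50797
Color 2 (122,9,161):
  R=122: 122/255≈0.4784 > 0.04045 → ((0.4784+0.055)/1.055)^2.4 ≈ 0.19462
  G=9: 9/255≈0.0353 ≤ 0.04045 → 0.0353/12.92 ≈ 0.00273
  B=161: 161/255≈0.6314 > 0.04045 → ((0.6314+0.055)/1.055)^2.4 ≈ 0.35640
  L2 = 0.2126×0.19462 + 0.7152×0.00273 + 0.0722×0.35640 ≈ 0.06906
Lighter = 0.50797, Darker = 0.06906
Ratio = (L_lighter + 0.05) / (L_darker + 0.05)
Ratio = (0.50797 + 0.05) / (0.06906 + 0.05) = 0.55797 / 0.11906 ≈ 4.6864
Ratio ≈ 4.69:1


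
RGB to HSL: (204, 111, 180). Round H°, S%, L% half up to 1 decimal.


Normalize: R'=204/255≈0.8000, G'=111/255≈0.4353, B'=180/255≈0.7059
Max=204/255, Min=111/255, Δ=Max-Min=93/255
L = (Max+Min)/2 = (204+111)/510 = 315/510 = 0.61764… → L = 61.8%
L > 0.5 → S = Δ/(2-Max-Min) = 93/(510-204-111) = 93/195 = 0.47692… → S = 47.7%
(the 1/255 factors cancel in S and H, so raw channel differences can be used)
Max is R' → H = 60 × (((G-B)/Δ) mod 6) = 60 × (((111-180)/93) mod 6)
  (-69)/93 = -0.7419…; negative, so add 6 → 5.2580…
  H = 60 × 5.2580… = 315.483…° → H = 315.5°
= HSL(315.5°, 47.7%, 61.8%)


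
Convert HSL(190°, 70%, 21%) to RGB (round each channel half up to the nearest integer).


H=190°, S=0.70, L=0.21
C = (1-|2L-1|)×S = (1-|-0.58|)×0.70 = 0.294
H' = H/60 = 190/60 ≈ 3.1667; X = C×(1-|H' mod 2 - 1|) = 0.245
m = L - C/2 = 0.21 - 0.147 = 0.063
Sector ⌊H'⌋ = 3 → (R',G',B') = (0.0, 0.245, 0.294)
RGB = ((R'+m)×255, (G'+m)×255, (B'+m)×255) = (16.065, 78.54, 91.035)
Round half up → RGB(16, 79, 91)


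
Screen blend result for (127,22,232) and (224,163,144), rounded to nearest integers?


Screen: C = 255 - (255-A)×(255-B)/255, rounded to nearest integer
R: 255 - (255-127)×(255-224)/255 = 255 - 3968/255 ≈ 255 - 15.561 = 239.439 → 239
G: 255 - (255-22)×(255-163)/255 = 255 - 21436/255 ≈ 255 - 84.063 = 170.937 → 171
B: 255 - (255-232)×(255-144)/255 = 255 - 2553/255 ≈ 255 - 10.012 = 244.988 → 245
= RGB(239, 171, 245)


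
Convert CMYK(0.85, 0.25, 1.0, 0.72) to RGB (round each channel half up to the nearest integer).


R = 255 × (1-C) × (1-K) = 255 × 0.15 × 0.28 = 10.71 → 11
G = 255 × (1-M) × (1-K) = 255 × 0.75 × 0.28 = 53.55 → 54
B = 255 × (1-Y) × (1-K) = 255 × 0.00 × 0.28 = 0
= RGB(11, 54, 0)


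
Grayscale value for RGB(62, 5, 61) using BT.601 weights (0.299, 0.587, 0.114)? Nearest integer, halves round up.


Gray = 0.299×R + 0.587×G + 0.114×B
Gray = 0.299×62 + 0.587×5 + 0.114×61
Gray = 18.538 + 2.935 + 6.954
Gray = 28.427 → round half up → 28
Gray = 28


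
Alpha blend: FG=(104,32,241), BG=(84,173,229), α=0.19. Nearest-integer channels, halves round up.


C = α×F + (1-α)×B, with 1-α = 0.81
R: 0.19×104 + 0.81×84 = 19.76 + 68.04 = 87.80 → 88
G: 0.19×32 + 0.81×173 = 6.08 + 140.13 = 146.21 → 146
B: 0.19×241 + 0.81×229 = 45.79 + 185.49 = 231.28 → 231
= RGB(88, 146, 231)


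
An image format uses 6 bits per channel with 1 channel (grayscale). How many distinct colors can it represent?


Total bits = 6 bits/channel × 1 channels = 6 bits
Distinct colors = 2^6
= 64 colors


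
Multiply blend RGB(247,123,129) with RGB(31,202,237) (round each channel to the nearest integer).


Multiply: C = A×B/255, rounded to nearest integer
R: 247×31/255 = 7657/255 ≈ 30.027 → 30
G: 123×202/255 = 24846/255 ≈ 97.435 → 97
B: 129×237/255 = 30573/255 ≈ 119.894 → 120
= RGB(30, 97, 120)


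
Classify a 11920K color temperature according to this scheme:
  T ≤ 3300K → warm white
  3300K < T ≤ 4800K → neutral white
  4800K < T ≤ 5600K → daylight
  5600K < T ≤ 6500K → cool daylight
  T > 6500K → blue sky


Temperature: 11920K
11920K > 6500K → blue sky
Classification: blue sky


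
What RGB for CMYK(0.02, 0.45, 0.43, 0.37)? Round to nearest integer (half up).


R = 255 × (1-C) × (1-K) = 255 × 0.98 × 0.63 = 157.437 → 157
G = 255 × (1-M) × (1-K) = 255 × 0.55 × 0.63 = 88.3575 → 88
B = 255 × (1-Y) × (1-K) = 255 × 0.57 × 0.63 = 91.5705 → 92
= RGB(157, 88, 92)


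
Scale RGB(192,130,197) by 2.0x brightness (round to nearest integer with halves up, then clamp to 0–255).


Multiply each channel by 2.0, round half up, clamp to [0, 255]
R: 192×2.0 = 384 → clamp → 255
G: 130×2.0 = 260 → clamp → 255
B: 197×2.0 = 394 → clamp → 255
= RGB(255, 255, 255)


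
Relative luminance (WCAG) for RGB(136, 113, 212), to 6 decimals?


Linearize each channel (sRGB transfer function): c = v/255; c_lin = c/12.92 if c ≤ 0.04045, else ((c+0.055)/1.055)^2.4
  R: 136/255 ≈ 0.533333 > 0.04045 → ((0.533333+0.055)/1.055)^2.4 ≈ 0.246201
  G: 113/255 ≈ 0.443137 > 0.04045 → ((0.443137+0.055)/1.055)^2.4 ≈ 0.165132
  B: 212/255 ≈ 0.831373 > 0.04045 → ((0.831373+0.055)/1.055)^2.4 ≈ 0.658375
R_lin = 0.246201, G_lin = 0.165132, B_lin = 0.658375
L = 0.2126×R + 0.7152×G + 0.0722×B
L = 0.2126×0.246201 + 0.7152×0.165132 + 0.0722×0.658375
L ≈ 0.217980


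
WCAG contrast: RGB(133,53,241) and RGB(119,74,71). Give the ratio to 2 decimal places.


Linearize each sRGB channel c=v/255: c/12.92 if c ≤ 0.04045 else ((c+0.055)/1.055)^2.4
L = 0.2126×R_lin + 0.7152×G_lin + 0.0722×B_lin
Color 1 (133,53,241):
  R=133: 133/255≈0.5216 > 0.04045 → ((0.5216+0.055)/1.055)^2.4 ≈ 0.23455
  G=53: 53/255≈0.2078 > 0.04045 → ((0.2078+0.055)/1.055)^2.4 ≈ 0.03560
  B=241: 241/255≈0.9451 > 0.04045 → ((0.9451+0.055)/1.055)^2.4 ≈ 0.87962
  L1 = 0.2126×0.23455 + 0.7152×0.03560 + 0.0722×0.87962 ≈ 0.13884
Color 2 (119,74,71):
  R=119: 119/255≈0.4667 > 0.04045 → ((0.4667+0.055)/1.055)^2.4 ≈ 0.18447
  G=74: 74/255≈0.2902 > 0.04045 → ((0.2902+0.055)/1.055)^2.4 ≈ 0.06848
  B=71: 71/255≈0.2784 > 0.04045 → ((0.2784+0.055)/1.055)^2.4 ≈ 0.06301
  L2 = 0.2126×0.18447 + 0.7152×0.06848 + 0.0722×0.06301 ≈ 0.09274
Lighter = 0.13884, Darker = 0.09274
Ratio = (L_lighter + 0.05) / (L_darker + 0.05)
Ratio = (0.13884 + 0.05) / (0.09274 + 0.05) = 0.18884 / 0.14274 ≈ 1.3229
Ratio ≈ 1.32:1


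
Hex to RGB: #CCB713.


CC → 204 (R)
B7 → 183 (G)
13 → 19 (B)
= RGB(204, 183, 19)


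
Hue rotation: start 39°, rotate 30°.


New hue = (H + rotation) mod 360
New hue = (39 + 30) mod 360
= 69 mod 360
= 69°


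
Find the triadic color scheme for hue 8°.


Triadic: equally spaced at 120° intervals
H1 = 8°
H2 = (8 + 120) mod 360 = 128°
H3 = (8 + 240) mod 360 = 248°
Triadic = 8°, 128°, 248°


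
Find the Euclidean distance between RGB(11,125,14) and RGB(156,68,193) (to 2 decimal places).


d = √[(R₁-R₂)² + (G₁-G₂)² + (B₁-B₂)²]
d = √[(11-156)² + (125-68)² + (14-193)²]
d = √[21025 + 3249 + 32041]
d = √56315
d ≈ 237.31


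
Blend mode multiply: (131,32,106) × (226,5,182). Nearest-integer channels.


Multiply: C = A×B/255, rounded to nearest integer
R: 131×226/255 = 29606/255 ≈ 116.102 → 116
G: 32×5/255 = 160/255 ≈ 0.627 → 1
B: 106×182/255 = 19292/255 ≈ 75.655 → 76
= RGB(116, 1, 76)


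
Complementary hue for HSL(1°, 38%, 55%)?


Complement = opposite side of color wheel = hue + 180°
H' = (1 + 180) mod 360 = 181°
S and L unchanged.
= HSL(181°, 38%, 55%)


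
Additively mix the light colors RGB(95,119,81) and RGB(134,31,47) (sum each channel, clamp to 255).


Additive: each channel = min(255, C₁+C₂)
R: 95+134 = 229 → 229
G: 119+31 = 150 → 150
B: 81+47 = 128 → 128
= RGB(229, 150, 128)


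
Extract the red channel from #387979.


Color: #387979
R = 38 = 56
G = 79 = 121
B = 79 = 121
Red = 56


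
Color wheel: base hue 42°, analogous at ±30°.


Base hue: 42°
Left analog: (42 - 30) mod 360 = 12°
Right analog: (42 + 30) mod 360 = 72°
Analogous hues = 12° and 72°


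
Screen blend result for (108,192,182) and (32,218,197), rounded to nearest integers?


Screen: C = 255 - (255-A)×(255-B)/255, rounded to nearest integer
R: 255 - (255-108)×(255-32)/255 = 255 - 32781/255 ≈ 255 - 128.553 = 126.447 → 126
G: 255 - (255-192)×(255-218)/255 = 255 - 2331/255 ≈ 255 - 9.141 = 245.859 → 246
B: 255 - (255-182)×(255-197)/255 = 255 - 4234/255 ≈ 255 - 16.604 = 238.396 → 238
= RGB(126, 246, 238)


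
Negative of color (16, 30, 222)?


Invert: (255-R, 255-G, 255-B)
R: 255-16 = 239
G: 255-30 = 225
B: 255-222 = 33
= RGB(239, 225, 33)


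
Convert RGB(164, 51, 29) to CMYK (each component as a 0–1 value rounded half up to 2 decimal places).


R'=164/255≈0.6431, G'=51/255≈0.2000, B'=29/255≈0.1137
K = 1 - max(R',G',B') = 1 - 164/255 = 91/255 = 0.35686… → 0.36
(1-R'-K)/(1-K) simplifies to (max-R)/max with max = 164:
C = (164-164)/164 = 0/164 = 0 → 0.00
M = (164-51)/164 = 113/164 = 0.68902… → 0.69
Y = (164-29)/164 = 135/164 = 0.82317… → 0.82
= CMYK(0.00, 0.69, 0.82, 0.36)


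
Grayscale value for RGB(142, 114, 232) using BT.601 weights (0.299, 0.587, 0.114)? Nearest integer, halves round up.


Gray = 0.299×R + 0.587×G + 0.114×B
Gray = 0.299×142 + 0.587×114 + 0.114×232
Gray = 42.458 + 66.918 + 26.448
Gray = 135.824 → round half up → 136
Gray = 136


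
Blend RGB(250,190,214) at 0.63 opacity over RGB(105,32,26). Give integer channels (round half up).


C = α×F + (1-α)×B, with 1-α = 0.37
R: 0.63×250 + 0.37×105 = 157.50 + 38.85 = 196.35 → 196
G: 0.63×190 + 0.37×32 = 119.70 + 11.84 = 131.54 → 132
B: 0.63×214 + 0.37×26 = 134.82 + 9.62 = 144.44 → 144
= RGB(196, 132, 144)


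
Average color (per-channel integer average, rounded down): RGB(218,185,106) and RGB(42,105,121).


Midpoint: each channel = ⌊(C₁+C₂)/2⌋
R: ⌊(218+42)/2⌋ = 130
G: ⌊(185+105)/2⌋ = 145
B: ⌊(106+121)/2⌋ = 113
= RGB(130, 145, 113)


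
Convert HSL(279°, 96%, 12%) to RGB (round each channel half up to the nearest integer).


H=279°, S=0.96, L=0.12
C = (1-|2L-1|)×S = (1-|-0.76|)×0.96 = 0.2304
H' = H/60 = 279/60 ≈ 4.6500; X = C×(1-|H' mod 2 - 1|) = 0.14976
m = L - C/2 = 0.12 - 0.1152 = 0.0048
Sector ⌊H'⌋ = 4 → (R',G',B') = (0.14976, 0.0, 0.2304)
RGB = ((R'+m)×255, (G'+m)×255, (B'+m)×255) = (39.4128, 1.224, 59.976)
Round half up → RGB(39, 1, 60)


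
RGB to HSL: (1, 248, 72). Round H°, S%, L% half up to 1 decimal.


Normalize: R'=1/255≈0.0039, G'=248/255≈0.9725, B'=72/255≈0.2824
Max=248/255, Min=1/255, Δ=Max-Min=247/255
L = (Max+Min)/2 = (248+1)/510 = 249/510 = 0.48823… → L = 48.8%
L ≤ 0.5 → S = Δ/(Max+Min) = 247/(248+1) = 247/249 = 0.99196… → S = 99.2%
(the 1/255 factors cancel in S and H, so raw channel differences can be used)
Max is G' → H = 60 × ((B-R)/Δ + 2) = 60 × ((72-1)/247 + 2)
  71/247 + 2 = 0.2874… + 2 = 2.2874…
  H = 60 × 2.2874… = 137.246…° → H = 137.2°
= HSL(137.2°, 99.2%, 48.8%)


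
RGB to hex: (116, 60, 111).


R = 116 → 74 (hex)
G = 60 → 3C (hex)
B = 111 → 6F (hex)
Hex = #743C6F


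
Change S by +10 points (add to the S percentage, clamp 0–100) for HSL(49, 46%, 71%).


Original S = 46%
Adjustment = +10 percentage points
New S = 46 + (10) = 56
Clamp to [0, 100] → 56
= HSL(49°, 56%, 71%)


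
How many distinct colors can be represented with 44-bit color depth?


Colors = 2^bits = 2^44
= 17,592,186,044,416 colors


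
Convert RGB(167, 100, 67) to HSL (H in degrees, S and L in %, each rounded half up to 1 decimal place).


Normalize: R'=167/255≈0.6549, G'=100/255≈0.3922, B'=67/255≈0.2627
Max=167/255, Min=67/255, Δ=Max-Min=100/255
L = (Max+Min)/2 = (167+67)/510 = 234/510 = 0.45882… → L = 45.9%
L ≤ 0.5 → S = Δ/(Max+Min) = 100/(167+67) = 100/234 = 0.42735… → S = 42.7%
(the 1/255 factors cancel in S and H, so raw channel differences can be used)
Max is R' → H = 60 × (((G-B)/Δ) mod 6) = 60 × (((100-67)/100) mod 6)
  33/100 = 0.33
  H = 60 × 0.33 = 19.8° → H = 19.8°
= HSL(19.8°, 42.7%, 45.9%)


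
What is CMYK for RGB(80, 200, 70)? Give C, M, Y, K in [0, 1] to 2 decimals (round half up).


R'=80/255≈0.3137, G'=200/255≈0.7843, B'=70/255≈0.2745
K = 1 - max(R',G',B') = 1 - 200/255 = 55/255 = 0.21568… → 0.22
(1-R'-K)/(1-K) simplifies to (max-R)/max with max = 200:
C = (200-80)/200 = 120/200 = 0.6 → 0.60
M = (200-200)/200 = 0/200 = 0 → 0.00
Y = (200-70)/200 = 130/200 = 0.65 → 0.65
= CMYK(0.60, 0.00, 0.65, 0.22)


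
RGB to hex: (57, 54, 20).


R = 57 → 39 (hex)
G = 54 → 36 (hex)
B = 20 → 14 (hex)
Hex = #393614


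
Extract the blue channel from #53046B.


Color: #53046B
R = 53 = 83
G = 04 = 4
B = 6B = 107
Blue = 107


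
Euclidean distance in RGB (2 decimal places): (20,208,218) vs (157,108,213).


d = √[(R₁-R₂)² + (G₁-G₂)² + (B₁-B₂)²]
d = √[(20-157)² + (208-108)² + (218-213)²]
d = √[18769 + 10000 + 25]
d = √28794
d ≈ 169.69


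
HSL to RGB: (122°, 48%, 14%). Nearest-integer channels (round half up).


H=122°, S=0.48, L=0.14
C = (1-|2L-1|)×S = (1-|-0.72|)×0.48 = 0.1344
H' = H/60 = 122/60 ≈ 2.0333; X = C×(1-|H' mod 2 - 1|) = 0.00448
m = L - C/2 = 0.14 - 0.0672 = 0.0728
Sector ⌊H'⌋ = 2 → (R',G',B') = (0.0, 0.1344, 0.00448)
RGB = ((R'+m)×255, (G'+m)×255, (B'+m)×255) = (18.564, 52.836, 19.7064)
Round half up → RGB(19, 53, 20)


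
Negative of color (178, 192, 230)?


Invert: (255-R, 255-G, 255-B)
R: 255-178 = 77
G: 255-192 = 63
B: 255-230 = 25
= RGB(77, 63, 25)


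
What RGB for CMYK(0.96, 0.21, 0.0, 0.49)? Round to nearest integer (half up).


R = 255 × (1-C) × (1-K) = 255 × 0.04 × 0.51 = 5.202 → 5
G = 255 × (1-M) × (1-K) = 255 × 0.79 × 0.51 = 102.7395 → 103
B = 255 × (1-Y) × (1-K) = 255 × 1.00 × 0.51 = 130.05 → 130
= RGB(5, 103, 130)


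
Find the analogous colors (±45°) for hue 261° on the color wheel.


Base hue: 261°
Left analog: (261 - 45) mod 360 = 216°
Right analog: (261 + 45) mod 360 = 306°
Analogous hues = 216° and 306°


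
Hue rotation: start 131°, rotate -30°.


New hue = (H + rotation) mod 360
New hue = (131 -30) mod 360
= 101 mod 360
= 101°


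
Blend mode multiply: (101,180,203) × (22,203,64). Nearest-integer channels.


Multiply: C = A×B/255, rounded to nearest integer
R: 101×22/255 = 2222/255 ≈ 8.714 → 9
G: 180×203/255 = 36540/255 ≈ 143.294 → 143
B: 203×64/255 = 12992/255 ≈ 50.949 → 51
= RGB(9, 143, 51)


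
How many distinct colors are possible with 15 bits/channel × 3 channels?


Total bits = 15 bits/channel × 3 channels = 45 bits
Distinct colors = 2^45
= 35,184,372,088,832 colors


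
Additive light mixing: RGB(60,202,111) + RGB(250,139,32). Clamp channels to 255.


Additive: each channel = min(255, C₁+C₂)
R: 60+250 = 310 → 255
G: 202+139 = 341 → 255
B: 111+32 = 143 → 143
= RGB(255, 255, 143)


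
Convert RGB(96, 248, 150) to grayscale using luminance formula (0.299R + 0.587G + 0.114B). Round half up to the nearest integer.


Gray = 0.299×R + 0.587×G + 0.114×B
Gray = 0.299×96 + 0.587×248 + 0.114×150
Gray = 28.704 + 145.576 + 17.100
Gray = 191.380 → round half up → 191
Gray = 191


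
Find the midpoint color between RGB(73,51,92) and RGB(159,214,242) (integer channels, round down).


Midpoint: each channel = ⌊(C₁+C₂)/2⌋
R: ⌊(73+159)/2⌋ = 116
G: ⌊(51+214)/2⌋ = 132
B: ⌊(92+242)/2⌋ = 167
= RGB(116, 132, 167)


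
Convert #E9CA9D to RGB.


E9 → 233 (R)
CA → 202 (G)
9D → 157 (B)
= RGB(233, 202, 157)


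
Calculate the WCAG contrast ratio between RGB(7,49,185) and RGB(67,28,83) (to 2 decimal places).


Linearize each sRGB channel c=v/255: c/12.92 if c ≤ 0.04045 else ((c+0.055)/1.055)^2.4
L = 0.2126×R_lin + 0.7152×G_lin + 0.0722×B_lin
Color 1 (7,49,185):
  R=7: 7/255≈0.0275 ≤ 0.04045 → 0.0275/12.92 ≈ 0.00212
  G=49: 49/255≈0.1922 > 0.04045 → ((0.1922+0.055)/1.055)^2.4 ≈ 0.03071
  B=185: 185/255≈0.7255 > 0.04045 → ((0.7255+0.055)/1.055)^2.4 ≈ 0.48515
  L1 = 0.2126×0.00212 + 0.7152×0.03071 + 0.0722×0.48515 ≈ 0.05745
Color 2 (67,28,83):
  R=67: 67/255≈0.2627 > 0.04045 → ((0.2627+0.055)/1.055)^2.4 ≈ 0.05613
  G=28: 28/255≈0.1098 > 0.04045 → ((0.1098+0.055)/1.055)^2.4 ≈ 0.01161
  B=83: 83/255≈0.3255 > 0.04045 → ((0.3255+0.055)/1.055)^2.4 ≈ 0.08650
  L2 = 0.2126×0.05613 + 0.7152×0.01161 + 0.0722×0.08650 ≈ 0.02648
Lighter = 0.05745, Darker = 0.02648
Ratio = (L_lighter + 0.05) / (L_darker + 0.05)
Ratio = (0.05745 + 0.05) / (0.02648 + 0.05) = 0.10745 / 0.07648 ≈ 1.4048
Ratio ≈ 1.40:1


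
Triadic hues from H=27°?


Triadic: equally spaced at 120° intervals
H1 = 27°
H2 = (27 + 120) mod 360 = 147°
H3 = (27 + 240) mod 360 = 267°
Triadic = 27°, 147°, 267°


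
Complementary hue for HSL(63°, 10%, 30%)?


Complement = opposite side of color wheel = hue + 180°
H' = (63 + 180) mod 360 = 243°
S and L unchanged.
= HSL(243°, 10%, 30%)


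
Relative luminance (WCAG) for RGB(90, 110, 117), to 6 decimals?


Linearize each channel (sRGB transfer function): c = v/255; c_lin = c/12.92 if c ≤ 0.04045, else ((c+0.055)/1.055)^2.4
  R: 90/255 ≈ 0.352941 > 0.04045 → ((0.352941+0.055)/1.055)^2.4 ≈ 0.102242
  G: 110/255 ≈ 0.431373 > 0.04045 → ((0.431373+0.055)/1.055)^2.4 ≈ 0.155926
  B: 117/255 ≈ 0.458824 > 0.04045 → ((0.458824+0.055)/1.055)^2.4 ≈ 0.177888
R_lin = 0.102242, G_lin = 0.155926, B_lin = 0.177888
L = 0.2126×R + 0.7152×G + 0.0722×B
L = 0.2126×0.102242 + 0.7152×0.155926 + 0.0722×0.177888
L ≈ 0.146099


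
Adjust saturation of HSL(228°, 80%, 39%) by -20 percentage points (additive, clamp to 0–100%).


Original S = 80%
Adjustment = -20 percentage points
New S = 80 + (-20) = 60
Clamp to [0, 100] → 60
= HSL(228°, 60%, 39%)


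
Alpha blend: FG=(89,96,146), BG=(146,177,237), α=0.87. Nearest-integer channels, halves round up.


C = α×F + (1-α)×B, with 1-α = 0.13
R: 0.87×89 + 0.13×146 = 77.43 + 18.98 = 96.41 → 96
G: 0.87×96 + 0.13×177 = 83.52 + 23.01 = 106.53 → 107
B: 0.87×146 + 0.13×237 = 127.02 + 30.81 = 157.83 → 158
= RGB(96, 107, 158)


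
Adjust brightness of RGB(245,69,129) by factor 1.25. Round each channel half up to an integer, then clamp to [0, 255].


Multiply each channel by 1.25, round half up, clamp to [0, 255]
R: 245×1.25 = 306.25 → round → 306 → clamp → 255
G: 69×1.25 = 86.25 → round → 86
B: 129×1.25 = 161.25 → round → 161
= RGB(255, 86, 161)


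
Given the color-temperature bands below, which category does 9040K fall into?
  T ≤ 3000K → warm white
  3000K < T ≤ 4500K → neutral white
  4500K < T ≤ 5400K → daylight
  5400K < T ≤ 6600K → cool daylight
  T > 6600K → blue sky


Temperature: 9040K
9040K > 6600K → blue sky
Classification: blue sky


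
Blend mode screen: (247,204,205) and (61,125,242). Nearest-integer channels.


Screen: C = 255 - (255-A)×(255-B)/255, rounded to nearest integer
R: 255 - (255-247)×(255-61)/255 = 255 - 1552/255 ≈ 255 - 6.086 = 248.914 → 249
G: 255 - (255-204)×(255-125)/255 = 255 - 6630/255 ≈ 255 - 26.000 = 229.000 → 229
B: 255 - (255-205)×(255-242)/255 = 255 - 650/255 ≈ 255 - 2.549 = 252.451 → 252
= RGB(249, 229, 252)


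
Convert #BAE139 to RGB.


BA → 186 (R)
E1 → 225 (G)
39 → 57 (B)
= RGB(186, 225, 57)


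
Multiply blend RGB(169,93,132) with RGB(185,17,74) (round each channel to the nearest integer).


Multiply: C = A×B/255, rounded to nearest integer
R: 169×185/255 = 31265/255 ≈ 122.608 → 123
G: 93×17/255 = 1581/255 ≈ 6.200 → 6
B: 132×74/255 = 9768/255 ≈ 38.306 → 38
= RGB(123, 6, 38)


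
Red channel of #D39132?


Color: #D39132
R = D3 = 211
G = 91 = 145
B = 32 = 50
Red = 211


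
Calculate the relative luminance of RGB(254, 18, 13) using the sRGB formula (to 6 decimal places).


Linearize each channel (sRGB transfer function): c = v/255; c_lin = c/12.92 if c ≤ 0.04045, else ((c+0.055)/1.055)^2.4
  R: 254/255 ≈ 0.996078 > 0.04045 → ((0.996078+0.055)/1.055)^2.4 ≈ 0.991102
  G: 18/255 ≈ 0.070588 > 0.04045 → ((0.070588+0.055)/1.055)^2.4 ≈ 0.006049
  B: 13/255 ≈ 0.050980 > 0.04045 → ((0.050980+0.055)/1.055)^2.4 ≈ 0.004025
R_lin = 0.991102, G_lin = 0.006049, B_lin = 0.004025
L = 0.2126×R + 0.7152×G + 0.0722×B
L = 0.2126×0.991102 + 0.7152×0.006049 + 0.0722×0.004025
L ≈ 0.215325


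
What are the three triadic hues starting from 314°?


Triadic: equally spaced at 120° intervals
H1 = 314°
H2 = (314 + 120) mod 360 = 74°
H3 = (314 + 240) mod 360 = 194°
Triadic = 314°, 74°, 194°


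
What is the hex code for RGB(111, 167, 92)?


R = 111 → 6F (hex)
G = 167 → A7 (hex)
B = 92 → 5C (hex)
Hex = #6FA75C


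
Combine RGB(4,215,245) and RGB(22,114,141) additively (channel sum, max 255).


Additive: each channel = min(255, C₁+C₂)
R: 4+22 = 26 → 26
G: 215+114 = 329 → 255
B: 245+141 = 386 → 255
= RGB(26, 255, 255)


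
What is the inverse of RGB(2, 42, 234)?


Invert: (255-R, 255-G, 255-B)
R: 255-2 = 253
G: 255-42 = 213
B: 255-234 = 21
= RGB(253, 213, 21)


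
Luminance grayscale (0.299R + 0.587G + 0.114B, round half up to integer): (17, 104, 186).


Gray = 0.299×R + 0.587×G + 0.114×B
Gray = 0.299×17 + 0.587×104 + 0.114×186
Gray = 5.083 + 61.048 + 21.204
Gray = 87.335 → round half up → 87
Gray = 87


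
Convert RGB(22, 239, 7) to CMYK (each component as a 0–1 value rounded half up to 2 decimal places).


R'=22/255≈0.0863, G'=239/255≈0.9373, B'=7/255≈0.0275
K = 1 - max(R',G',B') = 1 - 239/255 = 16/255 = 0.06274… → 0.06
(1-R'-K)/(1-K) simplifies to (max-R)/max with max = 239:
C = (239-22)/239 = 217/239 = 0.90794… → 0.91
M = (239-239)/239 = 0/239 = 0 → 0.00
Y = (239-7)/239 = 232/239 = 0.97071… → 0.97
= CMYK(0.91, 0.00, 0.97, 0.06)


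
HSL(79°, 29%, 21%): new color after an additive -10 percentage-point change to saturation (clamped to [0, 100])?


Original S = 29%
Adjustment = -10 percentage points
New S = 29 + (-10) = 19
Clamp to [0, 100] → 19
= HSL(79°, 19%, 21%)


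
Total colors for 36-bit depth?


Colors = 2^bits = 2^36
= 68,719,476,736 colors


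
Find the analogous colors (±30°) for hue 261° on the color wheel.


Base hue: 261°
Left analog: (261 - 30) mod 360 = 231°
Right analog: (261 + 30) mod 360 = 291°
Analogous hues = 231° and 291°


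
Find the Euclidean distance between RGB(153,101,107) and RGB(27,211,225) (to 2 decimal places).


d = √[(R₁-R₂)² + (G₁-G₂)² + (B₁-B₂)²]
d = √[(153-27)² + (101-211)² + (107-225)²]
d = √[15876 + 12100 + 13924]
d = √41900
d ≈ 204.69


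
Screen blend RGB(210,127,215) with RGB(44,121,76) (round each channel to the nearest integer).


Screen: C = 255 - (255-A)×(255-B)/255, rounded to nearest integer
R: 255 - (255-210)×(255-44)/255 = 255 - 9495/255 ≈ 255 - 37.235 = 217.765 → 218
G: 255 - (255-127)×(255-121)/255 = 255 - 17152/255 ≈ 255 - 67.263 = 187.737 → 188
B: 255 - (255-215)×(255-76)/255 = 255 - 7160/255 ≈ 255 - 28.078 = 226.922 → 227
= RGB(218, 188, 227)


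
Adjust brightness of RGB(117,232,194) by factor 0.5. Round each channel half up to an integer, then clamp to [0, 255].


Multiply each channel by 0.5, round half up, clamp to [0, 255]
R: 117×0.5 = 58.5 → round → 59
G: 232×0.5 = 116
B: 194×0.5 = 97
= RGB(59, 116, 97)


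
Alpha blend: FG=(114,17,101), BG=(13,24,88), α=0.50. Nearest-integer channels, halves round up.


C = α×F + (1-α)×B, with 1-α = 0.50
R: 0.50×114 + 0.50×13 = 57.00 + 6.50 = 63.50 → 64
G: 0.50×17 + 0.50×24 = 8.50 + 12.00 = 20.50 → 21
B: 0.50×101 + 0.50×88 = 50.50 + 44.00 = 94.50 → 95
= RGB(64, 21, 95)


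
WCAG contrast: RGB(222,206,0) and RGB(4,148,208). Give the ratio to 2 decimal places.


Linearize each sRGB channel c=v/255: c/12.92 if c ≤ 0.04045 else ((c+0.055)/1.055)^2.4
L = 0.2126×R_lin + 0.7152×G_lin + 0.0722×B_lin
Color 1 (222,206,0):
  R=222: 222/255≈0.8706 > 0.04045 → ((0.8706+0.055)/1.055)^2.4 ≈ 0.73046
  G=206: 206/255≈0.8078 > 0.04045 → ((0.8078+0.055)/1.055)^2.4 ≈ 0.61721
  B=0: 0/255≈0.0000 ≤ 0.04045 → 0.0000/12.92 ≈ 0.00000
  L1 = 0.2126×0.73046 + 0.7152×0.61721 + 0.0722×0.00000 ≈ 0.59672
Color 2 (4,148,208):
  R=4: 4/255≈0.0157 ≤ 0.04045 → 0.0157/12.92 ≈ 0.00121
  G=148: 148/255≈0.5804 > 0.04045 → ((0.5804+0.055)/1.055)^2.4 ≈ 0.29614
  B=208: 208/255≈0.8157 > 0.04045 → ((0.8157+0.055)/1.055)^2.4 ≈ 0.63076
  L2 = 0.2126×0.00121 + 0.7152×0.29614 + 0.0722×0.63076 ≈ 0.25760
Lighter = 0.59672, Darker = 0.25760
Ratio = (L_lighter + 0.05) / (L_darker + 0.05)
Ratio = (0.59672 + 0.05) / (0.25760 + 0.05) = 0.64672 / 0.30760 ≈ 2.1025
Ratio ≈ 2.10:1
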